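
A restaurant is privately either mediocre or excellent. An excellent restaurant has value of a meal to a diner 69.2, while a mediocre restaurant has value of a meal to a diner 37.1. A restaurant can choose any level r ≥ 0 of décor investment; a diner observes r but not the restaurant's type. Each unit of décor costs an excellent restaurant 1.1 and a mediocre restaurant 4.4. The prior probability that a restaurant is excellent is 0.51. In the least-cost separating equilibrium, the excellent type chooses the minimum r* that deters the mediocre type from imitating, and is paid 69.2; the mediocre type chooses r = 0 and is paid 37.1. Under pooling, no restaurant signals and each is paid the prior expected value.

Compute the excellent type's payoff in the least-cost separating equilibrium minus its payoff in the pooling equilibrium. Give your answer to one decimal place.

7.7

Least-cost separating signal: r* solves 37.1 = 69.2 − 4.4·r*, so r* = (69.2 − 37.1)/4.4 ≈ 7.2955.
Excellent type's separating payoff: 69.2 − 1.1 × r* = 69.2 − 1.1 × (69.2 − 37.1)/4.4 = 69.2 − 35.31/4.4 = 61.175.
Pooling payoff: 0.51 × 69.2 + 0.49 × 37.1 = 53.471.
Difference: 61.175 − 53.471 = 7.704, i.e. 7.7 to one decimal place.
The excellent type prefers to separate.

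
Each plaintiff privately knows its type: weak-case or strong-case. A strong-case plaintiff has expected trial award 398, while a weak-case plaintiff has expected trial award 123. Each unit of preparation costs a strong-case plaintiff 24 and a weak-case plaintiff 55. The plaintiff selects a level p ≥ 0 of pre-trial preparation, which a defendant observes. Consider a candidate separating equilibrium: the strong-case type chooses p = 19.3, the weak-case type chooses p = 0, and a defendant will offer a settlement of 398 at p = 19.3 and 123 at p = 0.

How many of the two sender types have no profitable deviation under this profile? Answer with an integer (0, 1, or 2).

1

Strong-case type: signal → 398 − 24 × 19.3 = -65.2; deviate to 0 → 123. IC fails (-65.2 < 123).
Weak-case type: stay at 0 → 123; mimic → 398 − 55 × 19.3 = -663.5. IC holds (123 ≥ -663.5).
1 of 2 constraints hold, so this profile is not an equilibrium.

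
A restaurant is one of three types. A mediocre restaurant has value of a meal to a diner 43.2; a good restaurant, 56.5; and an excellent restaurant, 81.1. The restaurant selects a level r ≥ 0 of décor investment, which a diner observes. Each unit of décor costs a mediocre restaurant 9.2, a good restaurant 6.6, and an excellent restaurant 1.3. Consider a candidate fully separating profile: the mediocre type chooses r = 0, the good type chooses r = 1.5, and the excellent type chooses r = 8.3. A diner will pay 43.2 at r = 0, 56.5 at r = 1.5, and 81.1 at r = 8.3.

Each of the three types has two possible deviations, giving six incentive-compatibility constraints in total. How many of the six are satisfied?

Good (own payoff 56.5 − 6.6×1.5 = 46.6): to r=0 gives 43.2 → no gain ✓; to r=8.3 gives 81.1 − 6.6×8.3 = 26.32 → no gain ✓.
Mediocre (own payoff 43.2): to r=1.5 gives 56.5 − 9.2×1.5 = 42.7 → no gain ✓; to r=8.3 gives 81.1 − 9.2×8.3 = 4.74 → no gain ✓.
Excellent (own payoff 81.1 − 1.3×8.3 = 70.31): to r=0 gives 43.2 → no gain ✓; to r=1.5 gives 56.5 − 1.3×1.5 = 54.55 → no gain ✓.
6 of the 6 constraints hold; this profile is a separating equilibrium.

6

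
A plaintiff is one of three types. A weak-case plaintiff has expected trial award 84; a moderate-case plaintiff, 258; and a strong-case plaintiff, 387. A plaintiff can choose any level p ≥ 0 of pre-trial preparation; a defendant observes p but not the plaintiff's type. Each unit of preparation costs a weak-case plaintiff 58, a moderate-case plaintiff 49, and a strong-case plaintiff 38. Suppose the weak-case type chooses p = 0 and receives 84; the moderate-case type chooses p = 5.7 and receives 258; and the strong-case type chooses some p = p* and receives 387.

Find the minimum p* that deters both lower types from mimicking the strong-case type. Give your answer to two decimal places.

8.33

Moderate-case type (on-path payoff 258 − 49×5.7 = -21.3) won't mimic when -21.3 ≥ 387 − 49·p*, i.e. p* ≥ 8.33.
Weak-case type (on-path payoff 84) won't mimic when 84 ≥ 387 − 58·p*, i.e. p* ≥ 5.22.
Both must hold, so p* = max(5.22, 8.33) = 8.33. The moderate-case type's constraint binds.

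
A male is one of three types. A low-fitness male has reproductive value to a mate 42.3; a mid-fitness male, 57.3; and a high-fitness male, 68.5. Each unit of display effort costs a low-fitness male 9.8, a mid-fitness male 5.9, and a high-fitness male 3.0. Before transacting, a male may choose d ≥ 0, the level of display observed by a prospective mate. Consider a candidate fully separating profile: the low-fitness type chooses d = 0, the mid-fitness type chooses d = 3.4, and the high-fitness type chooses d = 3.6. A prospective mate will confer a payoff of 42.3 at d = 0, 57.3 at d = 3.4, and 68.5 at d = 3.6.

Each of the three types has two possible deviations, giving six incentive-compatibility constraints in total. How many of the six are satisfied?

4

High-fitness (own payoff 68.5 − 3.0×3.6 = 57.7): to d=0 gives 42.3 → no gain ✓; to d=3.4 gives 57.3 − 3.0×3.4 = 47.1 → no gain ✓.
Mid-fitness (own payoff 57.3 − 5.9×3.4 = 37.24): to d=0 gives 42.3 → profitable ✗; to d=3.6 gives 68.5 − 5.9×3.6 = 47.26 → profitable ✗.
Low-fitness (own payoff 42.3): to d=3.4 gives 57.3 − 9.8×3.4 = 23.98 → no gain ✓; to d=3.6 gives 68.5 − 9.8×3.6 = 33.22 → no gain ✓.
4 of the 6 constraints hold; not an equilibrium.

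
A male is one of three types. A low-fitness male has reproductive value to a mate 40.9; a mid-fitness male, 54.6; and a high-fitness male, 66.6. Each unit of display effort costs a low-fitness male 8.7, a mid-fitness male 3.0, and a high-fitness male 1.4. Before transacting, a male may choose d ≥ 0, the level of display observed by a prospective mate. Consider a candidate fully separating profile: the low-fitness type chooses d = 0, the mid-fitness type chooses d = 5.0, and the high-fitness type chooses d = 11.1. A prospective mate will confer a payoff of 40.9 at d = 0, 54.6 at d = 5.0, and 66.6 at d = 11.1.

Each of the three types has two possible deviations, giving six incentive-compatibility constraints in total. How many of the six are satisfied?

5

High-fitness (own payoff 66.6 − 1.4×11.1 = 51.06): to d=0 gives 40.9 → no gain ✓; to d=5.0 gives 54.6 − 1.4×5.0 = 47.6 → no gain ✓.
Mid-fitness (own payoff 54.6 − 3.0×5.0 = 39.6): to d=0 gives 40.9 → profitable ✗; to d=11.1 gives 66.6 − 3.0×11.1 = 33.3 → no gain ✓.
Low-fitness (own payoff 40.9): to d=5.0 gives 54.6 − 8.7×5.0 = 11.1 → no gain ✓; to d=11.1 gives 66.6 − 8.7×11.1 = -29.97 → no gain ✓.
5 of the 6 constraints hold; not an equilibrium.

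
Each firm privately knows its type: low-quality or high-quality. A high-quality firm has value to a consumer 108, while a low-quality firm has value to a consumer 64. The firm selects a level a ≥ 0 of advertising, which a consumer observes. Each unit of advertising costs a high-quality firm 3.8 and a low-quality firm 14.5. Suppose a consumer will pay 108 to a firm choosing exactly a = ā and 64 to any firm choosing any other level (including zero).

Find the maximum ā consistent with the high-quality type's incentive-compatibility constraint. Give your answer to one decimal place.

Choosing ā yields the high-quality type 108 − 3.8·ā; choosing zero yields 64.
The high-quality type is indifferent at 108 − 3.8·ā = 64, i.e. ā = (108 − 64) / 3.8 ≈ 11.6.
For any ā above 11.6 the high-quality type would rather pool at zero, so separation collapses.

11.6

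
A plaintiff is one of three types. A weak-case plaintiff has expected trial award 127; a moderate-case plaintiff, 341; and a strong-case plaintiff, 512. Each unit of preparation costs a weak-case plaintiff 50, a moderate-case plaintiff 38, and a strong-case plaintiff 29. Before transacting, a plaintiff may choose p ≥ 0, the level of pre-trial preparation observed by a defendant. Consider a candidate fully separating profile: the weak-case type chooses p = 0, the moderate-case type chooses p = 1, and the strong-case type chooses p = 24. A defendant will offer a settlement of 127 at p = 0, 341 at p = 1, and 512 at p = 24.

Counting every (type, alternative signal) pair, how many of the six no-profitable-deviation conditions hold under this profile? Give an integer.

3

Moderate-case (own payoff 341 − 38×1 = 303): to p=0 gives 127 → no gain ✓; to p=24 gives 512 − 38×24 = -400 → no gain ✓.
Strong-case (own payoff 512 − 29×24 = -184): to p=0 gives 127 → profitable ✗; to p=1 gives 341 − 29×1 = 312 → profitable ✗.
Weak-case (own payoff 127): to p=1 gives 341 − 50×1 = 291 → profitable ✗; to p=24 gives 512 − 50×24 = -688 → no gain ✓.
3 of the 6 constraints hold; not an equilibrium.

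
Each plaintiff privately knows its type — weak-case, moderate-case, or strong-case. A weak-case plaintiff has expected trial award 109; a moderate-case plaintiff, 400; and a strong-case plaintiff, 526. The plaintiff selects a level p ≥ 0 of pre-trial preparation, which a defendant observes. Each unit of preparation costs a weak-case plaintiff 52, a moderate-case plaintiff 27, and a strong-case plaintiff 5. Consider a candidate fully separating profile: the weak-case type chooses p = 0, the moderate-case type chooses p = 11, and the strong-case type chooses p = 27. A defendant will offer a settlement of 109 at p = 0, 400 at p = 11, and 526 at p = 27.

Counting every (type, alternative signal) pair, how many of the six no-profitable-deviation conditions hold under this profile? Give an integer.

Weak-case (own payoff 109): to p=11 gives 400 − 52×11 = -172 → no gain ✓; to p=27 gives 526 − 52×27 = -878 → no gain ✓.
Moderate-case (own payoff 400 − 27×11 = 103): to p=0 gives 109 → profitable ✗; to p=27 gives 526 − 27×27 = -203 → no gain ✓.
Strong-case (own payoff 526 − 5×27 = 391): to p=0 gives 109 → no gain ✓; to p=11 gives 400 − 5×11 = 345 → no gain ✓.
5 of the 6 constraints hold; not an equilibrium.

5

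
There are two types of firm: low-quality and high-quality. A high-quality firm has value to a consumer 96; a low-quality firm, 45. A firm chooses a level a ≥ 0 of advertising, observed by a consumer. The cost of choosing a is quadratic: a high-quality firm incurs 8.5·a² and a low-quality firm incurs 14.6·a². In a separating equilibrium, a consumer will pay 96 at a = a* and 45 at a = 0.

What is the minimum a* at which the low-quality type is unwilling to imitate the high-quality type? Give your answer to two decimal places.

1.87

The low-quality type at a = 0 receives 45; imitating at a* yields 96 − 14.6·a*².
Indifference: 45 = 96 − 14.6·a*², so a*² = (96 − 45) / 14.6 ≈ 3.4932.
a* = √3.4932 ≈ 1.87.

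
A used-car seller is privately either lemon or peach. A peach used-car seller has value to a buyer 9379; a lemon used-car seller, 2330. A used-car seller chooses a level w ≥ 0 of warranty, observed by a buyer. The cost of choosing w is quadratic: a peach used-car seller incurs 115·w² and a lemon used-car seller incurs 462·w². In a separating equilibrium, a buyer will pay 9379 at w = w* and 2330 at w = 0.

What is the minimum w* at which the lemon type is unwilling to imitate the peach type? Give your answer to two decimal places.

The lemon type at w = 0 receives 2330; imitating at w* yields 9379 − 462·w*².
Indifference: 2330 = 9379 − 462·w*², so w*² = (9379 − 2330) / 462 ≈ 15.2576.
w* = √15.2576 ≈ 3.91.

3.91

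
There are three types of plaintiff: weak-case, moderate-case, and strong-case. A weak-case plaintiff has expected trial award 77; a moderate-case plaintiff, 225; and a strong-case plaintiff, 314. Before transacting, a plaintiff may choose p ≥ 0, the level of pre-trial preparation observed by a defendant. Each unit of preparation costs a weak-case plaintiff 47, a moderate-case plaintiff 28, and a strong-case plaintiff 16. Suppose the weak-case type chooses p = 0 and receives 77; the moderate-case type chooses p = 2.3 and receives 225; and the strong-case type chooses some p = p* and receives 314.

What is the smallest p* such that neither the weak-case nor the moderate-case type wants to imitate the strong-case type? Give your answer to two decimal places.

5.48

Weak-case type (on-path payoff 77) won't mimic when 77 ≥ 314 − 47·p*, i.e. p* ≥ 5.04.
Moderate-case type (on-path payoff 225 − 28×2.3 = 160.6) won't mimic when 160.6 ≥ 314 − 28·p*, i.e. p* ≥ 5.48.
Both must hold, so p* = max(5.04, 5.48) = 5.48. The moderate-case type's constraint binds.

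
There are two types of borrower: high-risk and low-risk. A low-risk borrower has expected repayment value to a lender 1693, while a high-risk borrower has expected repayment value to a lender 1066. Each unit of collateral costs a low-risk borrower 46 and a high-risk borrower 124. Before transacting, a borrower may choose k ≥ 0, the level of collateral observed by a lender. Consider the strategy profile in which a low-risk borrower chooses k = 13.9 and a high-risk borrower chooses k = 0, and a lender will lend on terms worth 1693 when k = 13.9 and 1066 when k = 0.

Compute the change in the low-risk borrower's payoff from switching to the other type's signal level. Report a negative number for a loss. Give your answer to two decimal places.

12.40

Playing k = 13.9 the low-risk borrower receives 1693 − 46 × 13.9 = 1053.6.
Deviating to k = 0 yields 1066 instead.
Gain from deviating: 1066 − 1053.6 = 12.40.
The gain is positive, so the low-risk type's incentive-compatibility constraint is violated — this profile is not a separating equilibrium.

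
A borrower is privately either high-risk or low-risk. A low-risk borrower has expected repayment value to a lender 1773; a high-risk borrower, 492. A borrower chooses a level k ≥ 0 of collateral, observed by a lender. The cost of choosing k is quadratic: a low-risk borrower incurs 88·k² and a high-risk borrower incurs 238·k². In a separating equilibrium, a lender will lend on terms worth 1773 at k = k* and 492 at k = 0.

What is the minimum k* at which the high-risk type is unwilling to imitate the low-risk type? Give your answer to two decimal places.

The high-risk type at k = 0 receives 492; imitating at k* yields 1773 − 238·k*².
Indifference: 492 = 1773 − 238·k*², so k*² = (1773 − 492) / 238 ≈ 5.3824.
k* = √5.3824 ≈ 2.32.

2.32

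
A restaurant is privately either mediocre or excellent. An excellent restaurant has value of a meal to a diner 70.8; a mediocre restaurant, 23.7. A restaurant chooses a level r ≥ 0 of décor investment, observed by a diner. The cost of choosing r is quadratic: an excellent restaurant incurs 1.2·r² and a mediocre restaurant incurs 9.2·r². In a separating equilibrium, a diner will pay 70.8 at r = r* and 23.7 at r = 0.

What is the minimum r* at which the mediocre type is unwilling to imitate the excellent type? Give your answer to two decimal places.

The mediocre type at r = 0 receives 23.7; imitating at r* yields 70.8 − 9.2·r*².
Indifference: 23.7 = 70.8 − 9.2·r*², so r*² = (70.8 − 23.7) / 9.2 ≈ 5.1196.
r* = √5.1196 ≈ 2.26.

2.26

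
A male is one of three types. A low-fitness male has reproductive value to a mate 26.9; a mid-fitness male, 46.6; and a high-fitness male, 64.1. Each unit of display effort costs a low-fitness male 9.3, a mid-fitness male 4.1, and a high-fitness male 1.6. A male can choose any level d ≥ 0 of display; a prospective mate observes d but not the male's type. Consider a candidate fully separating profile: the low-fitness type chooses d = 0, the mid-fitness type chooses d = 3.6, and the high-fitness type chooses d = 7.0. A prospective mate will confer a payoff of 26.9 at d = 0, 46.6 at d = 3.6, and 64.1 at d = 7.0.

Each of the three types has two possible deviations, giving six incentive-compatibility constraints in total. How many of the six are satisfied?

5

High-fitness (own payoff 64.1 − 1.6×7.0 = 52.9): to d=0 gives 26.9 → no gain ✓; to d=3.6 gives 46.6 − 1.6×3.6 = 40.84 → no gain ✓.
Low-fitness (own payoff 26.9): to d=3.6 gives 46.6 − 9.3×3.6 = 13.12 → no gain ✓; to d=7.0 gives 64.1 − 9.3×7.0 = -1 → no gain ✓.
Mid-fitness (own payoff 46.6 − 4.1×3.6 = 31.84): to d=0 gives 26.9 → no gain ✓; to d=7.0 gives 64.1 − 4.1×7.0 = 35.4 → profitable ✗.
5 of the 6 constraints hold; not an equilibrium.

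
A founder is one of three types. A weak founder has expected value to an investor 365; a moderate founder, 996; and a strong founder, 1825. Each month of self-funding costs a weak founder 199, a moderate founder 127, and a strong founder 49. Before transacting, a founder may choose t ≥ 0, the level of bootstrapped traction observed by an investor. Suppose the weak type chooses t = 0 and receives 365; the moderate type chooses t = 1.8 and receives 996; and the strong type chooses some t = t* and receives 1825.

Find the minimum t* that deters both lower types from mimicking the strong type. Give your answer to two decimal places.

Weak type (on-path payoff 365) won't mimic when 365 ≥ 1825 − 199·t*, i.e. t* ≥ 7.34.
Moderate type (on-path payoff 996 − 127×1.8 = 767.4) won't mimic when 767.4 ≥ 1825 − 127·t*, i.e. t* ≥ 8.33.
Both must hold, so t* = max(7.34, 8.33) = 8.33. The moderate type's constraint binds.

8.33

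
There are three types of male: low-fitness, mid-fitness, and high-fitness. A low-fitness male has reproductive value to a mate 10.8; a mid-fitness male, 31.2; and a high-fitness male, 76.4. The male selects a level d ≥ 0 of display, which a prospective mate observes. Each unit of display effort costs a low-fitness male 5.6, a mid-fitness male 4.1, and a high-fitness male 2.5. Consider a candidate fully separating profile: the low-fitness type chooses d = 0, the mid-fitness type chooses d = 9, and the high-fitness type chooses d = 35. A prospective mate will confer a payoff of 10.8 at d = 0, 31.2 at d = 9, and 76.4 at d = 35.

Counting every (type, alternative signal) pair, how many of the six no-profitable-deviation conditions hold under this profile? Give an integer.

3

Mid-fitness (own payoff 31.2 − 4.1×9 = -5.7): to d=0 gives 10.8 → profitable ✗; to d=35 gives 76.4 − 4.1×35 = -67.1 → no gain ✓.
Low-fitness (own payoff 10.8): to d=9 gives 31.2 − 5.6×9 = -19.2 → no gain ✓; to d=35 gives 76.4 − 5.6×35 = -119.6 → no gain ✓.
High-fitness (own payoff 76.4 − 2.5×35 = -11.1): to d=0 gives 10.8 → profitable ✗; to d=9 gives 31.2 − 2.5×9 = 8.7 → profitable ✗.
3 of the 6 constraints hold; not an equilibrium.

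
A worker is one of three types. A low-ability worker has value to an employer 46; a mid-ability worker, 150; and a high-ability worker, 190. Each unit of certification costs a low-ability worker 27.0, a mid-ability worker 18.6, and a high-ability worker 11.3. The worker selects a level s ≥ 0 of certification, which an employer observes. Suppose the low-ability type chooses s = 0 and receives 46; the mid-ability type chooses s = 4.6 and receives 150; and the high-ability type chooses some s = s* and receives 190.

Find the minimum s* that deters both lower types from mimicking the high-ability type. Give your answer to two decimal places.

Mid-ability type (on-path payoff 150 − 18.6×4.6 = 64.44) won't mimic when 64.44 ≥ 190 − 18.6·s*, i.e. s* ≥ 6.75.
Low-ability type (on-path payoff 46) won't mimic when 46 ≥ 190 − 27.0·s*, i.e. s* ≥ 5.33.
Both must hold, so s* = max(5.33, 6.75) = 6.75. The mid-ability type's constraint binds.

6.75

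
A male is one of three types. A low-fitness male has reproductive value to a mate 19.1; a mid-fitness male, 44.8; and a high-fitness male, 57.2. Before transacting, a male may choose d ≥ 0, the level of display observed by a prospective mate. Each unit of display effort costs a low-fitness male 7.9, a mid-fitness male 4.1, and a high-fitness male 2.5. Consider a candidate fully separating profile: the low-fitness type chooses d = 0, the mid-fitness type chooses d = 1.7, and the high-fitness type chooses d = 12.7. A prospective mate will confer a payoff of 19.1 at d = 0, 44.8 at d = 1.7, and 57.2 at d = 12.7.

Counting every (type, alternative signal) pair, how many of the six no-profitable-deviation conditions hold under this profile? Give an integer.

4

High-fitness (own payoff 57.2 − 2.5×12.7 = 25.45): to d=0 gives 19.1 → no gain ✓; to d=1.7 gives 44.8 − 2.5×1.7 = 40.55 → profitable ✗.
Low-fitness (own payoff 19.1): to d=1.7 gives 44.8 − 7.9×1.7 = 31.37 → profitable ✗; to d=12.7 gives 57.2 − 7.9×12.7 = -43.13 → no gain ✓.
Mid-fitness (own payoff 44.8 − 4.1×1.7 = 37.83): to d=0 gives 19.1 → no gain ✓; to d=12.7 gives 57.2 − 4.1×12.7 = 5.13 → no gain ✓.
4 of the 6 constraints hold; not an equilibrium.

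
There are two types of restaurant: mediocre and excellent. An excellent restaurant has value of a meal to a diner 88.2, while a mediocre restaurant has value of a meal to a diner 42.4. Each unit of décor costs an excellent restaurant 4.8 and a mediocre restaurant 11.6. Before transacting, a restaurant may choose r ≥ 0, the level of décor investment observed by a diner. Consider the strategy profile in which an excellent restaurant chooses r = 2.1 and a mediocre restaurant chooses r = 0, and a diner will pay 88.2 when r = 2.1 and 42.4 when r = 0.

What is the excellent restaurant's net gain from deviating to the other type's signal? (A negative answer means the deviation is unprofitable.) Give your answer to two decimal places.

-35.72

Playing r = 2.1 the excellent restaurant receives 88.2 − 4.8 × 2.1 = 78.12.
Deviating to r = 0 yields 42.4 instead.
Gain from deviating: 42.4 − 78.12 = -35.72.
The gain is negative, so the excellent type's incentive-compatibility constraint is satisfied.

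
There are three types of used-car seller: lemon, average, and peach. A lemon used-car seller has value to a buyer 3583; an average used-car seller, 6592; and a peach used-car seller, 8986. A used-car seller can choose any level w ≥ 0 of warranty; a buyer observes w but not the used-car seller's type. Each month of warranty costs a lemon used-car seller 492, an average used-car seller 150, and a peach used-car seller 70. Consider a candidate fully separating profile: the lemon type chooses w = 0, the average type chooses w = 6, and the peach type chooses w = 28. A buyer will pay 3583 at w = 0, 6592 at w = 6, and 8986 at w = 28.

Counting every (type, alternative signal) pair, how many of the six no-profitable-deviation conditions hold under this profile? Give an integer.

5

Lemon (own payoff 3583): to w=6 gives 6592 − 492×6 = 3640 → profitable ✗; to w=28 gives 8986 − 492×28 = -4790 → no gain ✓.
Average (own payoff 6592 − 150×6 = 5692): to w=0 gives 3583 → no gain ✓; to w=28 gives 8986 − 150×28 = 4786 → no gain ✓.
Peach (own payoff 8986 − 70×28 = 7026): to w=0 gives 3583 → no gain ✓; to w=6 gives 6592 − 70×6 = 6172 → no gain ✓.
5 of the 6 constraints hold; not an equilibrium.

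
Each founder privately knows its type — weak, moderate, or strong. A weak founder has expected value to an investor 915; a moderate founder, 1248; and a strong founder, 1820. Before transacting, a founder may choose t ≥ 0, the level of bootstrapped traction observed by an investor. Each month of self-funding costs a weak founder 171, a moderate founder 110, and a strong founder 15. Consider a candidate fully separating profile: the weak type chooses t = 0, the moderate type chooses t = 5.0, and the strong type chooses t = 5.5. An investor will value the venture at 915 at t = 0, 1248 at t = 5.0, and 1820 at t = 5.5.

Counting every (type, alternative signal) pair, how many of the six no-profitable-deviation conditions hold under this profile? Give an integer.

Strong (own payoff 1820 − 15×5.5 = 1737.5): to t=0 gives 915 → no gain ✓; to t=5.0 gives 1248 − 15×5.0 = 1173 → no gain ✓.
Weak (own payoff 915): to t=5.0 gives 1248 − 171×5.0 = 393 → no gain ✓; to t=5.5 gives 1820 − 171×5.5 = 879.5 → no gain ✓.
Moderate (own payoff 1248 − 110×5.0 = 698): to t=0 gives 915 → profitable ✗; to t=5.5 gives 1820 − 110×5.5 = 1215 → profitable ✗.
4 of the 6 constraints hold; not an equilibrium.

4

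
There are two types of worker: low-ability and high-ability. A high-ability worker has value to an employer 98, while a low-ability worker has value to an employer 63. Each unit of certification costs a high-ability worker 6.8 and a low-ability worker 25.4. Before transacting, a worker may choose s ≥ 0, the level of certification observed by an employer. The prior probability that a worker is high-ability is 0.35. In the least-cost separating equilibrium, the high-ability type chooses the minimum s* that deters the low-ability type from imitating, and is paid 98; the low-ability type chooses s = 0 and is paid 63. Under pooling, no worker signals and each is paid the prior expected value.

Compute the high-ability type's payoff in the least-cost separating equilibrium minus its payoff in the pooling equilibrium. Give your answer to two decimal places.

13.38

Least-cost separating signal: s* solves 63 = 98 − 25.4·s*, so s* = (98 − 63)/25.4 ≈ 1.3780.
High-ability type's separating payoff: 98 − 6.8 × s* = 98 − 6.8 × (98 − 63)/25.4 = 98 − 238/25.4 ≈ 88.6299.
Pooling payoff: 0.35 × 98 + 0.65 × 63 = 75.25.
Difference: 88.6299 − 75.25 = 13.3799, i.e. 13.38 to two decimal places.
The high-ability type prefers to separate.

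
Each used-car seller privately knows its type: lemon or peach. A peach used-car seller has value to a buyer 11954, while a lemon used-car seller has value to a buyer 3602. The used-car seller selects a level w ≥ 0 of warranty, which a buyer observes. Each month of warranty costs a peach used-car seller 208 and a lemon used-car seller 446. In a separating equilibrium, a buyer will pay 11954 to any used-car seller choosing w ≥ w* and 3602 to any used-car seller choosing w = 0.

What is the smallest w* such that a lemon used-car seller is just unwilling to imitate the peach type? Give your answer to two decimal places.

18.73

A lemon used-car seller choosing w = 0 receives 3602.
Imitating at w* instead would pay 11954 at cost 446·w*, netting 11954 − 446·w*.
Indifference: 3602 = 11954 − 446·w*, so w* = (11954 − 3602) / 446 ≈ 18.73.
This is the lemon type's binding incentive-compatibility constraint; any w ≥ 18.73 sustains separation on that side.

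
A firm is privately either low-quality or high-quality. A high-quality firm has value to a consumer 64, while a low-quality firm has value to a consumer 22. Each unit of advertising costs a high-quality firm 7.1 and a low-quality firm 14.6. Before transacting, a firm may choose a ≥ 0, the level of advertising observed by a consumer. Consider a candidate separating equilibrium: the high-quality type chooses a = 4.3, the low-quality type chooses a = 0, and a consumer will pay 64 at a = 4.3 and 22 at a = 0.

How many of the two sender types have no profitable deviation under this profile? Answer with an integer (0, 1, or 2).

2

Low-quality type: stay at 0 → 22; mimic → 64 − 14.6 × 4.3 = 1.22. IC holds (22 ≥ 1.22).
High-quality type: signal → 64 − 7.1 × 4.3 = 33.47; deviate to 0 → 22. IC holds (33.47 ≥ 22).
2 of 2 constraints hold, so this is a separating equilibrium.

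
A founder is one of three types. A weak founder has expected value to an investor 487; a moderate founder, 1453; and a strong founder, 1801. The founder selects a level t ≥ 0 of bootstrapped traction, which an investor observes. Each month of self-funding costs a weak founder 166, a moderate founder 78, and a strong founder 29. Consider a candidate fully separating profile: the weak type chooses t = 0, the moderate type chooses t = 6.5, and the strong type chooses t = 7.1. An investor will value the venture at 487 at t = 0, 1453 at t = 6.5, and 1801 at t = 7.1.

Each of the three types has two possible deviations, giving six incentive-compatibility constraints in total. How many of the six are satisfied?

Strong (own payoff 1801 − 29×7.1 = 1595.1): to t=0 gives 487 → no gain ✓; to t=6.5 gives 1453 − 29×6.5 = 1264.5 → no gain ✓.
Moderate (own payoff 1453 − 78×6.5 = 946): to t=0 gives 487 → no gain ✓; to t=7.1 gives 1801 − 78×7.1 = 1247.2 → profitable ✗.
Weak (own payoff 487): to t=6.5 gives 1453 − 166×6.5 = 374 → no gain ✓; to t=7.1 gives 1801 − 166×7.1 = 622.4 → profitable ✗.
4 of the 6 constraints hold; not an equilibrium.

4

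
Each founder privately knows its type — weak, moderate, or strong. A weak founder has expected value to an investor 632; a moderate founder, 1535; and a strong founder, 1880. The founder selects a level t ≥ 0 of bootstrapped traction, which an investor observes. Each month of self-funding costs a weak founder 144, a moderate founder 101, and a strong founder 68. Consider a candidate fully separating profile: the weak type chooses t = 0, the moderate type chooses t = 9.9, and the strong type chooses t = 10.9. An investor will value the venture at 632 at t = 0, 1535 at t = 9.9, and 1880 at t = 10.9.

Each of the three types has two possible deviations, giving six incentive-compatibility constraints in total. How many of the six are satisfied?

4

Weak (own payoff 632): to t=9.9 gives 1535 − 144×9.9 = 109.4 → no gain ✓; to t=10.9 gives 1880 − 144×10.9 = 310.4 → no gain ✓.
Moderate (own payoff 1535 − 101×9.9 = 535.1): to t=0 gives 632 → profitable ✗; to t=10.9 gives 1880 − 101×10.9 = 779.1 → profitable ✗.
Strong (own payoff 1880 − 68×10.9 = 1138.8): to t=0 gives 632 → no gain ✓; to t=9.9 gives 1535 − 68×9.9 = 861.8 → no gain ✓.
4 of the 6 constraints hold; not an equilibrium.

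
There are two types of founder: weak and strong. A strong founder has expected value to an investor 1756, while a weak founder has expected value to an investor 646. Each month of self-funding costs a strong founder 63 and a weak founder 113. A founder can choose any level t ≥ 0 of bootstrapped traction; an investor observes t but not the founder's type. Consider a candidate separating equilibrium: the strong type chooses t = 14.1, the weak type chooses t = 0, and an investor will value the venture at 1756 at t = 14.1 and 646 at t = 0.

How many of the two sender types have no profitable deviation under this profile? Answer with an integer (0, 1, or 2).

2

Strong type: signal → 1756 − 63 × 14.1 = 867.7; deviate to 0 → 646. IC holds (867.7 ≥ 646).
Weak type: stay at 0 → 646; mimic → 1756 − 113 × 14.1 = 162.7. IC holds (646 ≥ 162.7).
2 of 2 constraints hold, so this is a separating equilibrium.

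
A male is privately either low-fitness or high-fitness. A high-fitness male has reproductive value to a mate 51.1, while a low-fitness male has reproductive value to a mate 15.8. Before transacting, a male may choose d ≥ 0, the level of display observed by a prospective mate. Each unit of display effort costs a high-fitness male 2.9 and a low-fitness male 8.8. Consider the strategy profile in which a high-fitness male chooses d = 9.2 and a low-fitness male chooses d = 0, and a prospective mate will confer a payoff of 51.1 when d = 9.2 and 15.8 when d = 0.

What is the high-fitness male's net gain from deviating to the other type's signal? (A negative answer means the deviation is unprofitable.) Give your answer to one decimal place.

-8.6

Playing d = 9.2 the high-fitness male receives 51.1 − 2.9 × 9.2 = 24.42.
Deviating to d = 0 yields 15.8 instead.
Gain from deviating: 15.8 − 24.42 = -8.62, i.e. -8.6 to one decimal place.
The gain is negative, so the high-fitness type's incentive-compatibility constraint is satisfied.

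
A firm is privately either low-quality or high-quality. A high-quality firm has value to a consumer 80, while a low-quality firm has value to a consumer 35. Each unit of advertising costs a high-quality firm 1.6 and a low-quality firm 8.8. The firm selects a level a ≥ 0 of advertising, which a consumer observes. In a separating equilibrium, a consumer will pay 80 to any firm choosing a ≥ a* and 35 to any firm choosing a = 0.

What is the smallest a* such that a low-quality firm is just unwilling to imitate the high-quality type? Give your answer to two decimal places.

A low-quality firm choosing a = 0 receives 35.
Imitating at a* instead would pay 80 at cost 8.8·a*, netting 80 − 8.8·a*.
Indifference: 35 = 80 − 8.8·a*, so a* = (80 − 35) / 8.8 ≈ 5.11.
This is the low-quality type's binding incentive-compatibility constraint; any a ≥ 5.11 sustains separation on that side.

5.11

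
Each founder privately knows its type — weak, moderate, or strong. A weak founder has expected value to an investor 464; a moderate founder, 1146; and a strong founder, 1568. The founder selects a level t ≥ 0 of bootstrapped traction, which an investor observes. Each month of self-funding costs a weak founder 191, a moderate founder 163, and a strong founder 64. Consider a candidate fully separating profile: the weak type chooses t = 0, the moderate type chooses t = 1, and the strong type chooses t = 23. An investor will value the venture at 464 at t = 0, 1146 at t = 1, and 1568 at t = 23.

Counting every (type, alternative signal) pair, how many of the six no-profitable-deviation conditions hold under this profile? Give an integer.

3

Weak (own payoff 464): to t=1 gives 1146 − 191×1 = 955 → profitable ✗; to t=23 gives 1568 − 191×23 = -2825 → no gain ✓.
Moderate (own payoff 1146 − 163×1 = 983): to t=0 gives 464 → no gain ✓; to t=23 gives 1568 − 163×23 = -2181 → no gain ✓.
Strong (own payoff 1568 − 64×23 = 96): to t=0 gives 464 → profitable ✗; to t=1 gives 1146 − 64×1 = 1082 → profitable ✗.
3 of the 6 constraints hold; not an equilibrium.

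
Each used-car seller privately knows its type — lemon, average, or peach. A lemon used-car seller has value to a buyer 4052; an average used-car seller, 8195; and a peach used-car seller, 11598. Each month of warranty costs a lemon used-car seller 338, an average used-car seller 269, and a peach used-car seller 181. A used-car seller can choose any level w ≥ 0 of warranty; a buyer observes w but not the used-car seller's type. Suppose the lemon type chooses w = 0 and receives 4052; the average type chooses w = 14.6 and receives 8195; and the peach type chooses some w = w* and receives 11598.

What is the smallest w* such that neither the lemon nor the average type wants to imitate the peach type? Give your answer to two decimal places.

27.25

Lemon type (on-path payoff 4052) won't mimic when 4052 ≥ 11598 − 338·w*, i.e. w* ≥ 22.33.
Average type (on-path payoff 8195 − 269×14.6 = 4267.6) won't mimic when 4267.6 ≥ 11598 − 269·w*, i.e. w* ≥ 27.25.
Both must hold, so w* = max(22.33, 27.25) = 27.25. The average type's constraint binds.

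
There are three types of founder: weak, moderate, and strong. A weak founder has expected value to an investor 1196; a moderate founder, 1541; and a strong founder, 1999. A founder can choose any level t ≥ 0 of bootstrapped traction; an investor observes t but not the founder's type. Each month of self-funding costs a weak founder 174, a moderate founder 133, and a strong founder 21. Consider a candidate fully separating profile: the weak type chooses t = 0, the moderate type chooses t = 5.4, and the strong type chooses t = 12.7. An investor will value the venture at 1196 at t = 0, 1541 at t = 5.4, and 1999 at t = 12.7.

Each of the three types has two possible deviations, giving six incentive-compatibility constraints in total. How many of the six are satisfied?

5

Weak (own payoff 1196): to t=5.4 gives 1541 − 174×5.4 = 601.4 → no gain ✓; to t=12.7 gives 1999 − 174×12.7 = -210.8 → no gain ✓.
Moderate (own payoff 1541 − 133×5.4 = 822.8): to t=0 gives 1196 → profitable ✗; to t=12.7 gives 1999 − 133×12.7 = 309.9 → no gain ✓.
Strong (own payoff 1999 − 21×12.7 = 1732.3): to t=0 gives 1196 → no gain ✓; to t=5.4 gives 1541 − 21×5.4 = 1427.6 → no gain ✓.
5 of the 6 constraints hold; not an equilibrium.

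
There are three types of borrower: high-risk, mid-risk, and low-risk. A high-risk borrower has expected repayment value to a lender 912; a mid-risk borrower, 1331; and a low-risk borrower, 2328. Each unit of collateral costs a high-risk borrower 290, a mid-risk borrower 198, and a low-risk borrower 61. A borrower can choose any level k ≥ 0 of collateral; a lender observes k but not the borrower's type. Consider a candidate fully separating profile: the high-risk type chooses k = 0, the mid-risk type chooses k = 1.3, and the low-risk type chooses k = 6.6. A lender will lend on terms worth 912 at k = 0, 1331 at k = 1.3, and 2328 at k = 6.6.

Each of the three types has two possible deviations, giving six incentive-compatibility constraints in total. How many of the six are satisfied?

5

Low-risk (own payoff 2328 − 61×6.6 = 1925.4): to k=0 gives 912 → no gain ✓; to k=1.3 gives 1331 − 61×1.3 = 1251.7 → no gain ✓.
High-risk (own payoff 912): to k=1.3 gives 1331 − 290×1.3 = 954 → profitable ✗; to k=6.6 gives 2328 − 290×6.6 = 414 → no gain ✓.
Mid-risk (own payoff 1331 − 198×1.3 = 1073.6): to k=0 gives 912 → no gain ✓; to k=6.6 gives 2328 − 198×6.6 = 1021.2 → no gain ✓.
5 of the 6 constraints hold; not an equilibrium.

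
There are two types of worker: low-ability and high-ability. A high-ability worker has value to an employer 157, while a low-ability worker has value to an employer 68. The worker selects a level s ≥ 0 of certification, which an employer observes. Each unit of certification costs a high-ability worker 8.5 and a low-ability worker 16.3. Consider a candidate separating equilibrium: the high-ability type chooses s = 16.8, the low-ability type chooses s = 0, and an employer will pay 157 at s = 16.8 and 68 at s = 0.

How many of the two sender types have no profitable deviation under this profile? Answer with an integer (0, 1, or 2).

1

High-ability type: signal → 157 − 8.5 × 16.8 = 14.2; deviate to 0 → 68. IC fails (14.2 < 68).
Low-ability type: stay at 0 → 68; mimic → 157 − 16.3 × 16.8 = -116.84. IC holds (68 ≥ -116.84).
1 of 2 constraints hold, so this profile is not an equilibrium.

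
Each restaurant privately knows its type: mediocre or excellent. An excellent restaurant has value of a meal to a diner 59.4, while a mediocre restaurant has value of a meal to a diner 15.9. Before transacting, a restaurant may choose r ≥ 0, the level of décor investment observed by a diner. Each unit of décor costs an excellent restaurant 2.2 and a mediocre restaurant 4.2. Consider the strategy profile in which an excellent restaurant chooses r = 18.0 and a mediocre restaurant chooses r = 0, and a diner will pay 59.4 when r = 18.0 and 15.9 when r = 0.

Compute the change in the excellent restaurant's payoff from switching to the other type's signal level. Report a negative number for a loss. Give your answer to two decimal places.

-3.90

Playing r = 18.0 the excellent restaurant receives 59.4 − 2.2 × 18.0 = 19.8.
Deviating to r = 0 yields 15.9 instead.
Gain from deviating: 15.9 − 19.8 = -3.90.
The gain is negative, so the excellent type's incentive-compatibility constraint is satisfied.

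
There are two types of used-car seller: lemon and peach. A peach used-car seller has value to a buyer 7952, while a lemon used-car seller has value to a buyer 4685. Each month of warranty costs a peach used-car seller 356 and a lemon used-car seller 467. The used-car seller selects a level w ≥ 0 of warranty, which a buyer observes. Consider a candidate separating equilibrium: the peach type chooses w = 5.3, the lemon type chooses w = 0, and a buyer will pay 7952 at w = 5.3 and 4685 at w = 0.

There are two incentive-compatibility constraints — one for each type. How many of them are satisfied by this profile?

1

Lemon type: stay at 0 → 4685; mimic → 7952 − 467 × 5.3 = 5476.9. IC fails (4685 < 5476.9).
Peach type: signal → 7952 − 356 × 5.3 = 6065.2; deviate to 0 → 4685. IC holds (6065.2 ≥ 4685).
1 of 2 constraints hold, so this profile is not an equilibrium.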